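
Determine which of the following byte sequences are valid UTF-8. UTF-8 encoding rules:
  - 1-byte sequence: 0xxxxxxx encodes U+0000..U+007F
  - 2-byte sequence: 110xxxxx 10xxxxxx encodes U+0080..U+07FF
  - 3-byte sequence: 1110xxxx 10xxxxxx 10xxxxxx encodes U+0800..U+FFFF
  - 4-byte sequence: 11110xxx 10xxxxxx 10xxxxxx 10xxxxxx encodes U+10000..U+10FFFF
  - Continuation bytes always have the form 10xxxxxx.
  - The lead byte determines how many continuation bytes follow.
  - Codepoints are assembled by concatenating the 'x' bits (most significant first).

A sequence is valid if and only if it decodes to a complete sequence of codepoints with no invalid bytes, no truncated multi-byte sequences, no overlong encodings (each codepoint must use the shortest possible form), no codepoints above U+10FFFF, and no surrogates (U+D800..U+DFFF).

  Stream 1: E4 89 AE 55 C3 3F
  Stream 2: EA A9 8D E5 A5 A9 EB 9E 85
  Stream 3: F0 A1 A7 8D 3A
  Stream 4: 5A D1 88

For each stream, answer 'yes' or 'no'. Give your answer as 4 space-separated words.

Answer: no yes yes yes

Derivation:
Stream 1: error at byte offset 5. INVALID
Stream 2: decodes cleanly. VALID
Stream 3: decodes cleanly. VALID
Stream 4: decodes cleanly. VALID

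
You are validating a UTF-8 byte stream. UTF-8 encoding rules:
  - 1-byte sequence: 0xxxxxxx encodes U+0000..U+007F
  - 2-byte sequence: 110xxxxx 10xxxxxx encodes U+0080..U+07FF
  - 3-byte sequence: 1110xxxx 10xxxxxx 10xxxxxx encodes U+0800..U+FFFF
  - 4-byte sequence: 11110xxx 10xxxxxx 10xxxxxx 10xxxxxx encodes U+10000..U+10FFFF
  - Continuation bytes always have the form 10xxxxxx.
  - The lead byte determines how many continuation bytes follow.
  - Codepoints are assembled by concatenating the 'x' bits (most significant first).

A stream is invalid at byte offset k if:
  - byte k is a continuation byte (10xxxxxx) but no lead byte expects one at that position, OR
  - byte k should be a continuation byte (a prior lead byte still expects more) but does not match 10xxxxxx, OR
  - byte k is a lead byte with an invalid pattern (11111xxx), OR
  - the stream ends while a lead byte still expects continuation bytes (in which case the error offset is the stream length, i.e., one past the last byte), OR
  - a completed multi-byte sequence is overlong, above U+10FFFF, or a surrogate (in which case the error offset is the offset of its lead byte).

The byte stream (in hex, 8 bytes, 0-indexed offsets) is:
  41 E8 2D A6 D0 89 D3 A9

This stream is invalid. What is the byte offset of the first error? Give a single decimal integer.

Byte[0]=41: 1-byte ASCII. cp=U+0041
Byte[1]=E8: 3-byte lead, need 2 cont bytes. acc=0x8
Byte[2]=2D: expected 10xxxxxx continuation. INVALID

Answer: 2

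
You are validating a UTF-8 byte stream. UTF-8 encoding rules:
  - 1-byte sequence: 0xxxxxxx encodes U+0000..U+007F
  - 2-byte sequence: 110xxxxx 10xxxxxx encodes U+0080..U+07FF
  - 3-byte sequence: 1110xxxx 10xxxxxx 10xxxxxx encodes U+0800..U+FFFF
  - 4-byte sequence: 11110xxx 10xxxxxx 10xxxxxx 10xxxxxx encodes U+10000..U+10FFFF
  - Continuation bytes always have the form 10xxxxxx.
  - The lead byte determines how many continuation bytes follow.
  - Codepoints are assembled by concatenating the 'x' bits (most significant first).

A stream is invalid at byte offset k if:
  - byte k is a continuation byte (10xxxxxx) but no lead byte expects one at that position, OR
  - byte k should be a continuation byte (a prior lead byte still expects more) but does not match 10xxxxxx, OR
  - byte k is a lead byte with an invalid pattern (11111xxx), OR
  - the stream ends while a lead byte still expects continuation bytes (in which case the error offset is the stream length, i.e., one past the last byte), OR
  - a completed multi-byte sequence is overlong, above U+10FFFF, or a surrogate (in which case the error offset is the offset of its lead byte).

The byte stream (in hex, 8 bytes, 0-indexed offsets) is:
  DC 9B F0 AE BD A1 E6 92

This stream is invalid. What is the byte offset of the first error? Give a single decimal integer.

Byte[0]=DC: 2-byte lead, need 1 cont bytes. acc=0x1C
Byte[1]=9B: continuation. acc=(acc<<6)|0x1B=0x71B
Completed: cp=U+071B (starts at byte 0)
Byte[2]=F0: 4-byte lead, need 3 cont bytes. acc=0x0
Byte[3]=AE: continuation. acc=(acc<<6)|0x2E=0x2E
Byte[4]=BD: continuation. acc=(acc<<6)|0x3D=0xBBD
Byte[5]=A1: continuation. acc=(acc<<6)|0x21=0x2EF61
Completed: cp=U+2EF61 (starts at byte 2)
Byte[6]=E6: 3-byte lead, need 2 cont bytes. acc=0x6
Byte[7]=92: continuation. acc=(acc<<6)|0x12=0x192
Byte[8]: stream ended, expected continuation. INVALID

Answer: 8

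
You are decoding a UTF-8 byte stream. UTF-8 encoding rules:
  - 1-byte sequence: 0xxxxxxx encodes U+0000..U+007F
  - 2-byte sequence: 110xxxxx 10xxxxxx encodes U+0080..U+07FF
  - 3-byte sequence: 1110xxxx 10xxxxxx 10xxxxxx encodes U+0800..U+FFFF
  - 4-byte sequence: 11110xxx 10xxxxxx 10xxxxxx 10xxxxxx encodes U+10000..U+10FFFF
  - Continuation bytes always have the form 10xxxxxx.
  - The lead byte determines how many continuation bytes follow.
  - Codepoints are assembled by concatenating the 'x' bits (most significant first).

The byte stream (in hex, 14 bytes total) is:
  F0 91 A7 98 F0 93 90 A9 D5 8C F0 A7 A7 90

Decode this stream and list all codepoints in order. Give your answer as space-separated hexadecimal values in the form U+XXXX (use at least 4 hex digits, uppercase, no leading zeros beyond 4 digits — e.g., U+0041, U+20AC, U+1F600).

Answer: U+119D8 U+13429 U+054C U+279D0

Derivation:
Byte[0]=F0: 4-byte lead, need 3 cont bytes. acc=0x0
Byte[1]=91: continuation. acc=(acc<<6)|0x11=0x11
Byte[2]=A7: continuation. acc=(acc<<6)|0x27=0x467
Byte[3]=98: continuation. acc=(acc<<6)|0x18=0x119D8
Completed: cp=U+119D8 (starts at byte 0)
Byte[4]=F0: 4-byte lead, need 3 cont bytes. acc=0x0
Byte[5]=93: continuation. acc=(acc<<6)|0x13=0x13
Byte[6]=90: continuation. acc=(acc<<6)|0x10=0x4D0
Byte[7]=A9: continuation. acc=(acc<<6)|0x29=0x13429
Completed: cp=U+13429 (starts at byte 4)
Byte[8]=D5: 2-byte lead, need 1 cont bytes. acc=0x15
Byte[9]=8C: continuation. acc=(acc<<6)|0x0C=0x54C
Completed: cp=U+054C (starts at byte 8)
Byte[10]=F0: 4-byte lead, need 3 cont bytes. acc=0x0
Byte[11]=A7: continuation. acc=(acc<<6)|0x27=0x27
Byte[12]=A7: continuation. acc=(acc<<6)|0x27=0x9E7
Byte[13]=90: continuation. acc=(acc<<6)|0x10=0x279D0
Completed: cp=U+279D0 (starts at byte 10)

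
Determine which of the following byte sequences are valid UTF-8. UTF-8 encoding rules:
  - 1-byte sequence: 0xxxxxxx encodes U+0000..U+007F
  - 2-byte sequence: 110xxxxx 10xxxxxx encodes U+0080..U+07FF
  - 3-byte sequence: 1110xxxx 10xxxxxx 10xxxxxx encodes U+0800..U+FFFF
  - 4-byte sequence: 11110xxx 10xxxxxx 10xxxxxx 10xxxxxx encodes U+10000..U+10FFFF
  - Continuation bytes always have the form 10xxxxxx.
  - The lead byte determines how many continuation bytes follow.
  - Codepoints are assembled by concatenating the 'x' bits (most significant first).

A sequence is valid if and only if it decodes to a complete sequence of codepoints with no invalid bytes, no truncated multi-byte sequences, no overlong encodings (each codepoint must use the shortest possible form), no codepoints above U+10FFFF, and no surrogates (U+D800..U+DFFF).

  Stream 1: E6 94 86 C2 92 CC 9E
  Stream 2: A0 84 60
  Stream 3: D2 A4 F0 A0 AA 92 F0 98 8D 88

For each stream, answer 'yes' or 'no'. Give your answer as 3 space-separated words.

Stream 1: decodes cleanly. VALID
Stream 2: error at byte offset 0. INVALID
Stream 3: decodes cleanly. VALID

Answer: yes no yes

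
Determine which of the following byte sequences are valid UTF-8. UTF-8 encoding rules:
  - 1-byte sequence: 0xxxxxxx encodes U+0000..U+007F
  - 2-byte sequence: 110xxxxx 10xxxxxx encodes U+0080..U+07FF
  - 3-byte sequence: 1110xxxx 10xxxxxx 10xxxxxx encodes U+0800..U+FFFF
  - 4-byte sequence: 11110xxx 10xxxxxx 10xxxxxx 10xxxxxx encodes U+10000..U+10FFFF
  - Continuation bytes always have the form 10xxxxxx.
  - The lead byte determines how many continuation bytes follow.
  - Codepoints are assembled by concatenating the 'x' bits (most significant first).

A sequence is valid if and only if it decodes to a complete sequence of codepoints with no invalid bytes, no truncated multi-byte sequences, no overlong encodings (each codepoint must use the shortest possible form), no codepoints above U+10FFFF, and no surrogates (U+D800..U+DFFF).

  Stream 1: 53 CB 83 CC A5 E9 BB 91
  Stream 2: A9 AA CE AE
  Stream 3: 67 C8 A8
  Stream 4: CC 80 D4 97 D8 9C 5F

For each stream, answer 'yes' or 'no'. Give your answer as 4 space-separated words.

Stream 1: decodes cleanly. VALID
Stream 2: error at byte offset 0. INVALID
Stream 3: decodes cleanly. VALID
Stream 4: decodes cleanly. VALID

Answer: yes no yes yes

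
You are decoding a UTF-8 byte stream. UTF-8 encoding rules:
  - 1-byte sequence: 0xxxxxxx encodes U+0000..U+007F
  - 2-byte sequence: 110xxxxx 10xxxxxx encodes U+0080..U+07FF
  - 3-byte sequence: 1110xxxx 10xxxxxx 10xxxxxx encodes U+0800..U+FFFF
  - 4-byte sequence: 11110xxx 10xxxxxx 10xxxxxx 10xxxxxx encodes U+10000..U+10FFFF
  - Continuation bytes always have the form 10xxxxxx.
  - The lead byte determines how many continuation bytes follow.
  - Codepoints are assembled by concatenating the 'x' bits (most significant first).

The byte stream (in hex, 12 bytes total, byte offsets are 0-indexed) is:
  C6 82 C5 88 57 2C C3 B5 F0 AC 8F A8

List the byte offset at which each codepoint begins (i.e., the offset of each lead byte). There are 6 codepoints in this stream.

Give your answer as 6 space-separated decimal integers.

Byte[0]=C6: 2-byte lead, need 1 cont bytes. acc=0x6
Byte[1]=82: continuation. acc=(acc<<6)|0x02=0x182
Completed: cp=U+0182 (starts at byte 0)
Byte[2]=C5: 2-byte lead, need 1 cont bytes. acc=0x5
Byte[3]=88: continuation. acc=(acc<<6)|0x08=0x148
Completed: cp=U+0148 (starts at byte 2)
Byte[4]=57: 1-byte ASCII. cp=U+0057
Byte[5]=2C: 1-byte ASCII. cp=U+002C
Byte[6]=C3: 2-byte lead, need 1 cont bytes. acc=0x3
Byte[7]=B5: continuation. acc=(acc<<6)|0x35=0xF5
Completed: cp=U+00F5 (starts at byte 6)
Byte[8]=F0: 4-byte lead, need 3 cont bytes. acc=0x0
Byte[9]=AC: continuation. acc=(acc<<6)|0x2C=0x2C
Byte[10]=8F: continuation. acc=(acc<<6)|0x0F=0xB0F
Byte[11]=A8: continuation. acc=(acc<<6)|0x28=0x2C3E8
Completed: cp=U+2C3E8 (starts at byte 8)

Answer: 0 2 4 5 6 8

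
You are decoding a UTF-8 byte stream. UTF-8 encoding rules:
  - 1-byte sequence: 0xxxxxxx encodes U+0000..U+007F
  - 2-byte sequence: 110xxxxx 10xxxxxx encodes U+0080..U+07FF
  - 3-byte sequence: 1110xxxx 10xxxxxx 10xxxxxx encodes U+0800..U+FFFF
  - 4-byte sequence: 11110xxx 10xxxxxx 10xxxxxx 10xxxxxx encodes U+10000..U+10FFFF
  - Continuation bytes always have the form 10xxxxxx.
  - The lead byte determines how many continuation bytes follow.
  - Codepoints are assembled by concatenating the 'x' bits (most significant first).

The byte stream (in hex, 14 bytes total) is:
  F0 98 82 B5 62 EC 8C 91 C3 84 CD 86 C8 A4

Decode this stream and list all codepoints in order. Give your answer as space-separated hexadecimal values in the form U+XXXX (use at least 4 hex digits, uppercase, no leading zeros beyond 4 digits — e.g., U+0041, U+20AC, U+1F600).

Answer: U+180B5 U+0062 U+C311 U+00C4 U+0346 U+0224

Derivation:
Byte[0]=F0: 4-byte lead, need 3 cont bytes. acc=0x0
Byte[1]=98: continuation. acc=(acc<<6)|0x18=0x18
Byte[2]=82: continuation. acc=(acc<<6)|0x02=0x602
Byte[3]=B5: continuation. acc=(acc<<6)|0x35=0x180B5
Completed: cp=U+180B5 (starts at byte 0)
Byte[4]=62: 1-byte ASCII. cp=U+0062
Byte[5]=EC: 3-byte lead, need 2 cont bytes. acc=0xC
Byte[6]=8C: continuation. acc=(acc<<6)|0x0C=0x30C
Byte[7]=91: continuation. acc=(acc<<6)|0x11=0xC311
Completed: cp=U+C311 (starts at byte 5)
Byte[8]=C3: 2-byte lead, need 1 cont bytes. acc=0x3
Byte[9]=84: continuation. acc=(acc<<6)|0x04=0xC4
Completed: cp=U+00C4 (starts at byte 8)
Byte[10]=CD: 2-byte lead, need 1 cont bytes. acc=0xD
Byte[11]=86: continuation. acc=(acc<<6)|0x06=0x346
Completed: cp=U+0346 (starts at byte 10)
Byte[12]=C8: 2-byte lead, need 1 cont bytes. acc=0x8
Byte[13]=A4: continuation. acc=(acc<<6)|0x24=0x224
Completed: cp=U+0224 (starts at byte 12)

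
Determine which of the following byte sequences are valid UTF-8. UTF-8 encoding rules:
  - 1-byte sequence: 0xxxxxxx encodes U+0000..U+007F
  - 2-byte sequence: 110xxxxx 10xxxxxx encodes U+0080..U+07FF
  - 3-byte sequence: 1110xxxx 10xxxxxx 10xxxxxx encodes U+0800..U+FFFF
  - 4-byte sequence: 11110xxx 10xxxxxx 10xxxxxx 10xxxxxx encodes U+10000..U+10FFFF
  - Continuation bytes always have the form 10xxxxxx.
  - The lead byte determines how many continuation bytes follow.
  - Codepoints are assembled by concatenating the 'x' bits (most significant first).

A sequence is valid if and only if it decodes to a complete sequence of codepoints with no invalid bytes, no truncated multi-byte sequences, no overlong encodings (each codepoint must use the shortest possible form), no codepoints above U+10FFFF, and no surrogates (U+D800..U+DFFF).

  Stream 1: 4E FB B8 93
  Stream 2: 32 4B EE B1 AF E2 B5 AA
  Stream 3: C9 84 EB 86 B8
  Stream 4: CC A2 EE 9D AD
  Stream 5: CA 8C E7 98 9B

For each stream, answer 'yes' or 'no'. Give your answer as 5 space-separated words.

Stream 1: error at byte offset 1. INVALID
Stream 2: decodes cleanly. VALID
Stream 3: decodes cleanly. VALID
Stream 4: decodes cleanly. VALID
Stream 5: decodes cleanly. VALID

Answer: no yes yes yes yes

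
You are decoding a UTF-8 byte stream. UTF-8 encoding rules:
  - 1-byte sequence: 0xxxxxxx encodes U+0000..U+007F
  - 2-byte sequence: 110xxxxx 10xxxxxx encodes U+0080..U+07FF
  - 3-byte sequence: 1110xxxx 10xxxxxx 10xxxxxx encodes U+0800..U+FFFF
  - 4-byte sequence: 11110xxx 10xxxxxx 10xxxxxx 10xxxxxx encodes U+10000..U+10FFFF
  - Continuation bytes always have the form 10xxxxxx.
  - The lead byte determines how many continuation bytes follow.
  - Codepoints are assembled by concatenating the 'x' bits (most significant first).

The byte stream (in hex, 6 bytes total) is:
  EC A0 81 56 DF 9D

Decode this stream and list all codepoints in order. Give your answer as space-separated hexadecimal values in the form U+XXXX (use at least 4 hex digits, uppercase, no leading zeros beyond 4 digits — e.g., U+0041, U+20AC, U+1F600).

Byte[0]=EC: 3-byte lead, need 2 cont bytes. acc=0xC
Byte[1]=A0: continuation. acc=(acc<<6)|0x20=0x320
Byte[2]=81: continuation. acc=(acc<<6)|0x01=0xC801
Completed: cp=U+C801 (starts at byte 0)
Byte[3]=56: 1-byte ASCII. cp=U+0056
Byte[4]=DF: 2-byte lead, need 1 cont bytes. acc=0x1F
Byte[5]=9D: continuation. acc=(acc<<6)|0x1D=0x7DD
Completed: cp=U+07DD (starts at byte 4)

Answer: U+C801 U+0056 U+07DD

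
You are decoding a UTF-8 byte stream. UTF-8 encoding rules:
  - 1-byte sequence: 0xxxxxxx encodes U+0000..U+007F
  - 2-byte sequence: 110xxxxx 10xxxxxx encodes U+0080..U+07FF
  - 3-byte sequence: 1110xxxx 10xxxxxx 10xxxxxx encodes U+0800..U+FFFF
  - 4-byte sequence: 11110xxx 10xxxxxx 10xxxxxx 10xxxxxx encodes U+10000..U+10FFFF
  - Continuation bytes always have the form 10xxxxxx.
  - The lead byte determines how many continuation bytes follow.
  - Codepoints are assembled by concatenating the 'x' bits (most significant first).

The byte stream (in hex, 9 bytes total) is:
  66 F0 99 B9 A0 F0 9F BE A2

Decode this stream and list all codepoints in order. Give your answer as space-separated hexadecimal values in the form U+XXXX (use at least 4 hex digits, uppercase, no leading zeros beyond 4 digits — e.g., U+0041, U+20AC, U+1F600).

Byte[0]=66: 1-byte ASCII. cp=U+0066
Byte[1]=F0: 4-byte lead, need 3 cont bytes. acc=0x0
Byte[2]=99: continuation. acc=(acc<<6)|0x19=0x19
Byte[3]=B9: continuation. acc=(acc<<6)|0x39=0x679
Byte[4]=A0: continuation. acc=(acc<<6)|0x20=0x19E60
Completed: cp=U+19E60 (starts at byte 1)
Byte[5]=F0: 4-byte lead, need 3 cont bytes. acc=0x0
Byte[6]=9F: continuation. acc=(acc<<6)|0x1F=0x1F
Byte[7]=BE: continuation. acc=(acc<<6)|0x3E=0x7FE
Byte[8]=A2: continuation. acc=(acc<<6)|0x22=0x1FFA2
Completed: cp=U+1FFA2 (starts at byte 5)

Answer: U+0066 U+19E60 U+1FFA2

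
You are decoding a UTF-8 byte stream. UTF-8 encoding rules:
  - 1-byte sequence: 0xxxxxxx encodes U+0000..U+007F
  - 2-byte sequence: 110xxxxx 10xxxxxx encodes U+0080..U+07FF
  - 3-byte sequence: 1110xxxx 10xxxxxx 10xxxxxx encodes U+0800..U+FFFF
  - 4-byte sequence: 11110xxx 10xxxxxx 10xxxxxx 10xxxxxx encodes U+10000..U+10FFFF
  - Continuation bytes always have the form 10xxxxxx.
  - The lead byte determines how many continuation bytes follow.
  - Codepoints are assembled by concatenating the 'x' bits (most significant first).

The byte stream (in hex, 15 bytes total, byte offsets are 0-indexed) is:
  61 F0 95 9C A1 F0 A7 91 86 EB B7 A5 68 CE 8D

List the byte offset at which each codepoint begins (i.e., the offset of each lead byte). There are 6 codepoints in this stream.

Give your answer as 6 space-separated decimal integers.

Answer: 0 1 5 9 12 13

Derivation:
Byte[0]=61: 1-byte ASCII. cp=U+0061
Byte[1]=F0: 4-byte lead, need 3 cont bytes. acc=0x0
Byte[2]=95: continuation. acc=(acc<<6)|0x15=0x15
Byte[3]=9C: continuation. acc=(acc<<6)|0x1C=0x55C
Byte[4]=A1: continuation. acc=(acc<<6)|0x21=0x15721
Completed: cp=U+15721 (starts at byte 1)
Byte[5]=F0: 4-byte lead, need 3 cont bytes. acc=0x0
Byte[6]=A7: continuation. acc=(acc<<6)|0x27=0x27
Byte[7]=91: continuation. acc=(acc<<6)|0x11=0x9D1
Byte[8]=86: continuation. acc=(acc<<6)|0x06=0x27446
Completed: cp=U+27446 (starts at byte 5)
Byte[9]=EB: 3-byte lead, need 2 cont bytes. acc=0xB
Byte[10]=B7: continuation. acc=(acc<<6)|0x37=0x2F7
Byte[11]=A5: continuation. acc=(acc<<6)|0x25=0xBDE5
Completed: cp=U+BDE5 (starts at byte 9)
Byte[12]=68: 1-byte ASCII. cp=U+0068
Byte[13]=CE: 2-byte lead, need 1 cont bytes. acc=0xE
Byte[14]=8D: continuation. acc=(acc<<6)|0x0D=0x38D
Completed: cp=U+038D (starts at byte 13)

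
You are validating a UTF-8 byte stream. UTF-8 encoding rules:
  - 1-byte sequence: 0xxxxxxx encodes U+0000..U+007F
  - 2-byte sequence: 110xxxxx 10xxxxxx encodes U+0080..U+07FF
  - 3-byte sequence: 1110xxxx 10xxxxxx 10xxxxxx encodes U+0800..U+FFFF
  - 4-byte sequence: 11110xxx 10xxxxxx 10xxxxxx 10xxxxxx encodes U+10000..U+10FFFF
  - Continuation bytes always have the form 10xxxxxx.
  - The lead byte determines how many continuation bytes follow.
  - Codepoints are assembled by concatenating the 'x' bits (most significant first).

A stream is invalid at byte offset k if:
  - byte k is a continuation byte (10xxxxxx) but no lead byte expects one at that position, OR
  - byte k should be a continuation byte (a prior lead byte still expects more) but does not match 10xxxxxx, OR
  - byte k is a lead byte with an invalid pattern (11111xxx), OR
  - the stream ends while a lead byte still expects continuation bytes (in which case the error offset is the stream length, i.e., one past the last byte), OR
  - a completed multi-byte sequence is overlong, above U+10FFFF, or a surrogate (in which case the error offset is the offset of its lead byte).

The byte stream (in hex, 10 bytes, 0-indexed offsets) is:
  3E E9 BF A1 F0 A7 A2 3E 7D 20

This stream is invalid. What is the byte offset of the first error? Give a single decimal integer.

Answer: 7

Derivation:
Byte[0]=3E: 1-byte ASCII. cp=U+003E
Byte[1]=E9: 3-byte lead, need 2 cont bytes. acc=0x9
Byte[2]=BF: continuation. acc=(acc<<6)|0x3F=0x27F
Byte[3]=A1: continuation. acc=(acc<<6)|0x21=0x9FE1
Completed: cp=U+9FE1 (starts at byte 1)
Byte[4]=F0: 4-byte lead, need 3 cont bytes. acc=0x0
Byte[5]=A7: continuation. acc=(acc<<6)|0x27=0x27
Byte[6]=A2: continuation. acc=(acc<<6)|0x22=0x9E2
Byte[7]=3E: expected 10xxxxxx continuation. INVALID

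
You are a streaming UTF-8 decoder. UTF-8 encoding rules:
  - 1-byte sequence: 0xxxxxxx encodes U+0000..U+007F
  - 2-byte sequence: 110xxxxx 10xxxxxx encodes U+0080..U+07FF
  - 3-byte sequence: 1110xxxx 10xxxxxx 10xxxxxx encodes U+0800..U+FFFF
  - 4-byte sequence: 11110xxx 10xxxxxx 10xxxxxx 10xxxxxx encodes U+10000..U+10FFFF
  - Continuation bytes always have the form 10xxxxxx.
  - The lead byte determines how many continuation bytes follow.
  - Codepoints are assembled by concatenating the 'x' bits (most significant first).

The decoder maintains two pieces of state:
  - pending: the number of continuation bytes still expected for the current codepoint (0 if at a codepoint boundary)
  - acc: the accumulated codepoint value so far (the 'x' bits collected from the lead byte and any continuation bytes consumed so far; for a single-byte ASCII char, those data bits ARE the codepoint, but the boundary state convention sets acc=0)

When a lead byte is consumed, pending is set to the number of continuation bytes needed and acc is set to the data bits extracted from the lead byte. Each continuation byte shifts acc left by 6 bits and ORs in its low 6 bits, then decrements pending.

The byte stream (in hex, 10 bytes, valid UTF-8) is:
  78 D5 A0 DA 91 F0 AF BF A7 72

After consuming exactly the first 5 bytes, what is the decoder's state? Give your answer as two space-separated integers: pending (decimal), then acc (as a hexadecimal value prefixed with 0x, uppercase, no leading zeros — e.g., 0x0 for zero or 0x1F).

Answer: 0 0x691

Derivation:
Byte[0]=78: 1-byte. pending=0, acc=0x0
Byte[1]=D5: 2-byte lead. pending=1, acc=0x15
Byte[2]=A0: continuation. acc=(acc<<6)|0x20=0x560, pending=0
Byte[3]=DA: 2-byte lead. pending=1, acc=0x1A
Byte[4]=91: continuation. acc=(acc<<6)|0x11=0x691, pending=0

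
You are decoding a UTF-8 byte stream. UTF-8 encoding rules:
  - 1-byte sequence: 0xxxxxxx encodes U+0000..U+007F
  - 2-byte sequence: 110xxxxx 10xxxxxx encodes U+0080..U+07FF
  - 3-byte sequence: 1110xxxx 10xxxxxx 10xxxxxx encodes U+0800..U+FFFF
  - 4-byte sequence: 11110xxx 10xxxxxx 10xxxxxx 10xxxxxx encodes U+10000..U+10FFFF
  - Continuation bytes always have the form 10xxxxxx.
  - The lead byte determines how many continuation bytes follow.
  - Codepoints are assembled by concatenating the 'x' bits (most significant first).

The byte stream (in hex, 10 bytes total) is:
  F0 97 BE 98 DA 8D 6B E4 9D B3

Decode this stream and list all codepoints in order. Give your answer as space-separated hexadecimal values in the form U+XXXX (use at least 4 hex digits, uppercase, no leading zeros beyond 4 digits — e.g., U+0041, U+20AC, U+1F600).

Byte[0]=F0: 4-byte lead, need 3 cont bytes. acc=0x0
Byte[1]=97: continuation. acc=(acc<<6)|0x17=0x17
Byte[2]=BE: continuation. acc=(acc<<6)|0x3E=0x5FE
Byte[3]=98: continuation. acc=(acc<<6)|0x18=0x17F98
Completed: cp=U+17F98 (starts at byte 0)
Byte[4]=DA: 2-byte lead, need 1 cont bytes. acc=0x1A
Byte[5]=8D: continuation. acc=(acc<<6)|0x0D=0x68D
Completed: cp=U+068D (starts at byte 4)
Byte[6]=6B: 1-byte ASCII. cp=U+006B
Byte[7]=E4: 3-byte lead, need 2 cont bytes. acc=0x4
Byte[8]=9D: continuation. acc=(acc<<6)|0x1D=0x11D
Byte[9]=B3: continuation. acc=(acc<<6)|0x33=0x4773
Completed: cp=U+4773 (starts at byte 7)

Answer: U+17F98 U+068D U+006B U+4773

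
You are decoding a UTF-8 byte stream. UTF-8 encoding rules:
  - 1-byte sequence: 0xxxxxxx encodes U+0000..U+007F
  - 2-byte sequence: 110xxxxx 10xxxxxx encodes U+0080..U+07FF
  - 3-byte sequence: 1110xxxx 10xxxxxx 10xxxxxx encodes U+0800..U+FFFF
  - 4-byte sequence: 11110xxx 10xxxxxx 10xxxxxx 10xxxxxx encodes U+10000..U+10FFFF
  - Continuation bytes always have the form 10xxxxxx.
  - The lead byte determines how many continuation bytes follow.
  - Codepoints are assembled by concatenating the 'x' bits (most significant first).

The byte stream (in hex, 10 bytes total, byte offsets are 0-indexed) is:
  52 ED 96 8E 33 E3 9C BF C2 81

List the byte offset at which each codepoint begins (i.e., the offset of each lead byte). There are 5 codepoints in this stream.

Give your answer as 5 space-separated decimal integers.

Answer: 0 1 4 5 8

Derivation:
Byte[0]=52: 1-byte ASCII. cp=U+0052
Byte[1]=ED: 3-byte lead, need 2 cont bytes. acc=0xD
Byte[2]=96: continuation. acc=(acc<<6)|0x16=0x356
Byte[3]=8E: continuation. acc=(acc<<6)|0x0E=0xD58E
Completed: cp=U+D58E (starts at byte 1)
Byte[4]=33: 1-byte ASCII. cp=U+0033
Byte[5]=E3: 3-byte lead, need 2 cont bytes. acc=0x3
Byte[6]=9C: continuation. acc=(acc<<6)|0x1C=0xDC
Byte[7]=BF: continuation. acc=(acc<<6)|0x3F=0x373F
Completed: cp=U+373F (starts at byte 5)
Byte[8]=C2: 2-byte lead, need 1 cont bytes. acc=0x2
Byte[9]=81: continuation. acc=(acc<<6)|0x01=0x81
Completed: cp=U+0081 (starts at byte 8)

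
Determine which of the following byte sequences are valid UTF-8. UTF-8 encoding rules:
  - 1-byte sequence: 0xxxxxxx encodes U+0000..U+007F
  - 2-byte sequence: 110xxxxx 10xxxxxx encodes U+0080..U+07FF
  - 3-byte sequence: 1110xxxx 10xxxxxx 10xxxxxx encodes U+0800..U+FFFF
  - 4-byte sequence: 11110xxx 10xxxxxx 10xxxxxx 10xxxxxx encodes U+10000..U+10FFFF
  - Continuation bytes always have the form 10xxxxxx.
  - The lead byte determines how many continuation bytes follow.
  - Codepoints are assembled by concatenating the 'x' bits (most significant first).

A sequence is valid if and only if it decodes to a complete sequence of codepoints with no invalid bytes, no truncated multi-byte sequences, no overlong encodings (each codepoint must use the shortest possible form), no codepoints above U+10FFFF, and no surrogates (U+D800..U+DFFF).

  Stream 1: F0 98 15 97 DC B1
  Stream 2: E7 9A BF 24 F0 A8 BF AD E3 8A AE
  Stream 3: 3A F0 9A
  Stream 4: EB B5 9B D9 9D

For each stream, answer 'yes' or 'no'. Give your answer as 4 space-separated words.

Answer: no yes no yes

Derivation:
Stream 1: error at byte offset 2. INVALID
Stream 2: decodes cleanly. VALID
Stream 3: error at byte offset 3. INVALID
Stream 4: decodes cleanly. VALID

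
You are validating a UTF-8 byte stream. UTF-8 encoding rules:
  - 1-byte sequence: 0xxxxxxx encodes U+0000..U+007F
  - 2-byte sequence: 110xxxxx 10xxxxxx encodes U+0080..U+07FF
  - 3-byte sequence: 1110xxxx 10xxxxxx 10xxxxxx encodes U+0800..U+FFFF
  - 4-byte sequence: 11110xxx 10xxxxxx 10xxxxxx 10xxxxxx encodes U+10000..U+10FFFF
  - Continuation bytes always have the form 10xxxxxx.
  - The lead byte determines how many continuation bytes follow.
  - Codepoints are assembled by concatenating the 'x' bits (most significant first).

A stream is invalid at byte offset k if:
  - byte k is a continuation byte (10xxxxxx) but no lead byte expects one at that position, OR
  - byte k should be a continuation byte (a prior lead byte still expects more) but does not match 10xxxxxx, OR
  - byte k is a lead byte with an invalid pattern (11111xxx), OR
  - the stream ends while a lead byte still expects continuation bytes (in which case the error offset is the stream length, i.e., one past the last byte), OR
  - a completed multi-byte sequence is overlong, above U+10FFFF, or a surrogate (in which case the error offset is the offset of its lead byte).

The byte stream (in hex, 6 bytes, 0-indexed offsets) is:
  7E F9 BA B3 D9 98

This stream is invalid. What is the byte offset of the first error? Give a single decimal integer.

Answer: 1

Derivation:
Byte[0]=7E: 1-byte ASCII. cp=U+007E
Byte[1]=F9: INVALID lead byte (not 0xxx/110x/1110/11110)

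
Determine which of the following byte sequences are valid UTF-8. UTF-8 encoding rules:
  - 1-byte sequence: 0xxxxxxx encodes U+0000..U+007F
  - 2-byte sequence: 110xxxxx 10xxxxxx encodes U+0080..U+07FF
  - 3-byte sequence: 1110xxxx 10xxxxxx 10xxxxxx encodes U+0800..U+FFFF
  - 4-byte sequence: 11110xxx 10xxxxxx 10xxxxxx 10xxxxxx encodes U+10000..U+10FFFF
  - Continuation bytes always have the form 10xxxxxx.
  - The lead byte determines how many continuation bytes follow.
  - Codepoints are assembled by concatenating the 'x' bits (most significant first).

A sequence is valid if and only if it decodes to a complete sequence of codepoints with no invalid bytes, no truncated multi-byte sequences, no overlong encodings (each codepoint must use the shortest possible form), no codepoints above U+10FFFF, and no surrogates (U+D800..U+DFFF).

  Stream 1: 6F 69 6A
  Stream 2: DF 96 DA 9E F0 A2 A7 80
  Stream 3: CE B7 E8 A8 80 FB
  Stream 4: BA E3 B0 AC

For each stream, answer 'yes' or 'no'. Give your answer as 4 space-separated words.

Stream 1: decodes cleanly. VALID
Stream 2: decodes cleanly. VALID
Stream 3: error at byte offset 5. INVALID
Stream 4: error at byte offset 0. INVALID

Answer: yes yes no no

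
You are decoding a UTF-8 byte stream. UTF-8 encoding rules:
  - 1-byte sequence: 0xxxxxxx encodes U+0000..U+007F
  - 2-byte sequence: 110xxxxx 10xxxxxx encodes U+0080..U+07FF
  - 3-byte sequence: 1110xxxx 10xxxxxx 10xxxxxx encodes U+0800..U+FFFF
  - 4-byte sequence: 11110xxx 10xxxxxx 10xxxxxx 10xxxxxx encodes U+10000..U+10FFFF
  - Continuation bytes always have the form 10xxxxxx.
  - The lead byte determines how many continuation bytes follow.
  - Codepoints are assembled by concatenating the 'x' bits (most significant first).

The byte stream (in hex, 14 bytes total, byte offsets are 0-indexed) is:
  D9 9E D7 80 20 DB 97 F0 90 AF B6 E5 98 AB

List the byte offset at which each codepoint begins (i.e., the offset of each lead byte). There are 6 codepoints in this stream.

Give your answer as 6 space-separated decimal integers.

Answer: 0 2 4 5 7 11

Derivation:
Byte[0]=D9: 2-byte lead, need 1 cont bytes. acc=0x19
Byte[1]=9E: continuation. acc=(acc<<6)|0x1E=0x65E
Completed: cp=U+065E (starts at byte 0)
Byte[2]=D7: 2-byte lead, need 1 cont bytes. acc=0x17
Byte[3]=80: continuation. acc=(acc<<6)|0x00=0x5C0
Completed: cp=U+05C0 (starts at byte 2)
Byte[4]=20: 1-byte ASCII. cp=U+0020
Byte[5]=DB: 2-byte lead, need 1 cont bytes. acc=0x1B
Byte[6]=97: continuation. acc=(acc<<6)|0x17=0x6D7
Completed: cp=U+06D7 (starts at byte 5)
Byte[7]=F0: 4-byte lead, need 3 cont bytes. acc=0x0
Byte[8]=90: continuation. acc=(acc<<6)|0x10=0x10
Byte[9]=AF: continuation. acc=(acc<<6)|0x2F=0x42F
Byte[10]=B6: continuation. acc=(acc<<6)|0x36=0x10BF6
Completed: cp=U+10BF6 (starts at byte 7)
Byte[11]=E5: 3-byte lead, need 2 cont bytes. acc=0x5
Byte[12]=98: continuation. acc=(acc<<6)|0x18=0x158
Byte[13]=AB: continuation. acc=(acc<<6)|0x2B=0x562B
Completed: cp=U+562B (starts at byte 11)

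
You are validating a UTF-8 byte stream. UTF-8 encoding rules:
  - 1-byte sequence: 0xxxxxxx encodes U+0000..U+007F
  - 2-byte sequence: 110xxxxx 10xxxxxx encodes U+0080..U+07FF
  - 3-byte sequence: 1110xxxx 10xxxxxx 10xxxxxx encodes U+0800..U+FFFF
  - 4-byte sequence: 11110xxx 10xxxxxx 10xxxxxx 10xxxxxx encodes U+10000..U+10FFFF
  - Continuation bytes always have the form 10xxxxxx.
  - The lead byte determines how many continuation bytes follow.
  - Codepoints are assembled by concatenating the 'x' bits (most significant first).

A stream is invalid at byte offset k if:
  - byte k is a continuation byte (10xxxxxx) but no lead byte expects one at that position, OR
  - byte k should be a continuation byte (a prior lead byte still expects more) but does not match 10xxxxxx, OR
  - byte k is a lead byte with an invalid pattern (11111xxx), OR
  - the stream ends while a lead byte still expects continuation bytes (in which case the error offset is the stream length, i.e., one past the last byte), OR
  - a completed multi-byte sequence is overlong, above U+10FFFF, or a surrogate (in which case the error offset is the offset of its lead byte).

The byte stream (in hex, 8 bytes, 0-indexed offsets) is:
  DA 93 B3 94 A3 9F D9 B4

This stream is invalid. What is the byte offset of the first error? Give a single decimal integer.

Byte[0]=DA: 2-byte lead, need 1 cont bytes. acc=0x1A
Byte[1]=93: continuation. acc=(acc<<6)|0x13=0x693
Completed: cp=U+0693 (starts at byte 0)
Byte[2]=B3: INVALID lead byte (not 0xxx/110x/1110/11110)

Answer: 2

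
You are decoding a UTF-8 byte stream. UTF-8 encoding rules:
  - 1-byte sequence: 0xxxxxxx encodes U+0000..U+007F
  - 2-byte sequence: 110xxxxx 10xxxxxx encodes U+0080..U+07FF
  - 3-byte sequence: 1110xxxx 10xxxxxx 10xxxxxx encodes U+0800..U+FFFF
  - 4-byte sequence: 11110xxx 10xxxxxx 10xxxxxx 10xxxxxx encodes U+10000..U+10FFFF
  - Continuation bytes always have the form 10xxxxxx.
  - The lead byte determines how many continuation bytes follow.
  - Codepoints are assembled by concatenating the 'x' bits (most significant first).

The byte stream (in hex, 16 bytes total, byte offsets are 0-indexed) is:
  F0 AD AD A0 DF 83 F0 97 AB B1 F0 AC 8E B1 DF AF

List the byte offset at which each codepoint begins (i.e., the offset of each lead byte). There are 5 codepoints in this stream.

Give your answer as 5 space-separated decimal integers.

Answer: 0 4 6 10 14

Derivation:
Byte[0]=F0: 4-byte lead, need 3 cont bytes. acc=0x0
Byte[1]=AD: continuation. acc=(acc<<6)|0x2D=0x2D
Byte[2]=AD: continuation. acc=(acc<<6)|0x2D=0xB6D
Byte[3]=A0: continuation. acc=(acc<<6)|0x20=0x2DB60
Completed: cp=U+2DB60 (starts at byte 0)
Byte[4]=DF: 2-byte lead, need 1 cont bytes. acc=0x1F
Byte[5]=83: continuation. acc=(acc<<6)|0x03=0x7C3
Completed: cp=U+07C3 (starts at byte 4)
Byte[6]=F0: 4-byte lead, need 3 cont bytes. acc=0x0
Byte[7]=97: continuation. acc=(acc<<6)|0x17=0x17
Byte[8]=AB: continuation. acc=(acc<<6)|0x2B=0x5EB
Byte[9]=B1: continuation. acc=(acc<<6)|0x31=0x17AF1
Completed: cp=U+17AF1 (starts at byte 6)
Byte[10]=F0: 4-byte lead, need 3 cont bytes. acc=0x0
Byte[11]=AC: continuation. acc=(acc<<6)|0x2C=0x2C
Byte[12]=8E: continuation. acc=(acc<<6)|0x0E=0xB0E
Byte[13]=B1: continuation. acc=(acc<<6)|0x31=0x2C3B1
Completed: cp=U+2C3B1 (starts at byte 10)
Byte[14]=DF: 2-byte lead, need 1 cont bytes. acc=0x1F
Byte[15]=AF: continuation. acc=(acc<<6)|0x2F=0x7EF
Completed: cp=U+07EF (starts at byte 14)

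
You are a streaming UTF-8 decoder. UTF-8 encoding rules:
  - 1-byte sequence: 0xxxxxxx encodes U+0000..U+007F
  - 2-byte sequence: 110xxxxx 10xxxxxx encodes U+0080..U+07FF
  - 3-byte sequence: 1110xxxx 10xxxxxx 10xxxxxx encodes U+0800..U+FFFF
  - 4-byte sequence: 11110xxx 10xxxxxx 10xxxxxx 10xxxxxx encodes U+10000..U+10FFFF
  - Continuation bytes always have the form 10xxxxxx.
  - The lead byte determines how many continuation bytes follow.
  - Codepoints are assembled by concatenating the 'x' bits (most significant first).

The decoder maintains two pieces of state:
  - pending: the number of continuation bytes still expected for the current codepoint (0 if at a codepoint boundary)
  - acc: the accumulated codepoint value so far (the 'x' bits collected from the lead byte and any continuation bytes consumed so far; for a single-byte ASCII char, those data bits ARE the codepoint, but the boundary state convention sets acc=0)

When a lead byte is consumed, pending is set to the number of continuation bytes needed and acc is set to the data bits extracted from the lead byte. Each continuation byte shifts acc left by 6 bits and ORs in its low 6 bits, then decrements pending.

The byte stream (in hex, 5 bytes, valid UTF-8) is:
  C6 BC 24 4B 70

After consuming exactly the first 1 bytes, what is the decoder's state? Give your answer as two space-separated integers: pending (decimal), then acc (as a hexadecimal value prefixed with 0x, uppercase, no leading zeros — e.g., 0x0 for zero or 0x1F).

Answer: 1 0x6

Derivation:
Byte[0]=C6: 2-byte lead. pending=1, acc=0x6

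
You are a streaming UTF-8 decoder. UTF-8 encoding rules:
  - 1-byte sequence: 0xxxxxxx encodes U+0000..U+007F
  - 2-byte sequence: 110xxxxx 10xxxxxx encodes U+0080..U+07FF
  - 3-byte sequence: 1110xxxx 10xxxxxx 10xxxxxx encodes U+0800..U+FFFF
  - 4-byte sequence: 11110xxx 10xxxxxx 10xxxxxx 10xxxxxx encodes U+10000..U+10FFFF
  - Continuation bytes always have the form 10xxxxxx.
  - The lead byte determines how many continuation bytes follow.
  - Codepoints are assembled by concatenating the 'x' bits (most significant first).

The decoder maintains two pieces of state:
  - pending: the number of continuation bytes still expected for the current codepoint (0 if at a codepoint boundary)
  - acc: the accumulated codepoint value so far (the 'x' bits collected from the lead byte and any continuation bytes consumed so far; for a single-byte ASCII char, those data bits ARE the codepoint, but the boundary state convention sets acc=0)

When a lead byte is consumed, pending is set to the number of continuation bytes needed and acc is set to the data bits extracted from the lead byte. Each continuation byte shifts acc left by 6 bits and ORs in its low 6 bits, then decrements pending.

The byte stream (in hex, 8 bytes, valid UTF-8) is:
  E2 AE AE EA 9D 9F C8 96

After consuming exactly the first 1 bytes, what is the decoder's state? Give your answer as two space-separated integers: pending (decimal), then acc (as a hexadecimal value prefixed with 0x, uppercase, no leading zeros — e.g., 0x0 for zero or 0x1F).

Answer: 2 0x2

Derivation:
Byte[0]=E2: 3-byte lead. pending=2, acc=0x2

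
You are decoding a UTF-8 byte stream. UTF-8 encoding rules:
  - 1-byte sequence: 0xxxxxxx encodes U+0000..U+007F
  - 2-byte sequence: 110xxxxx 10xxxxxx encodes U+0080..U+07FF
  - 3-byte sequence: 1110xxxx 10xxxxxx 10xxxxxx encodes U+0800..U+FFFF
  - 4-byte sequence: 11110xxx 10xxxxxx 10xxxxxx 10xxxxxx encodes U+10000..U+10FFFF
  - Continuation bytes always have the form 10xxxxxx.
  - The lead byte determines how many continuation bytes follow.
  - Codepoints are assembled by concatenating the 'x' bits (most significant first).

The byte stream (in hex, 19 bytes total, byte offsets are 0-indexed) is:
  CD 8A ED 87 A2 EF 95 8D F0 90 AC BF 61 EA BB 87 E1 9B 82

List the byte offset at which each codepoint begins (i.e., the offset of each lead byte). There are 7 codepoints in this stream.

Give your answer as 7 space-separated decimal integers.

Byte[0]=CD: 2-byte lead, need 1 cont bytes. acc=0xD
Byte[1]=8A: continuation. acc=(acc<<6)|0x0A=0x34A
Completed: cp=U+034A (starts at byte 0)
Byte[2]=ED: 3-byte lead, need 2 cont bytes. acc=0xD
Byte[3]=87: continuation. acc=(acc<<6)|0x07=0x347
Byte[4]=A2: continuation. acc=(acc<<6)|0x22=0xD1E2
Completed: cp=U+D1E2 (starts at byte 2)
Byte[5]=EF: 3-byte lead, need 2 cont bytes. acc=0xF
Byte[6]=95: continuation. acc=(acc<<6)|0x15=0x3D5
Byte[7]=8D: continuation. acc=(acc<<6)|0x0D=0xF54D
Completed: cp=U+F54D (starts at byte 5)
Byte[8]=F0: 4-byte lead, need 3 cont bytes. acc=0x0
Byte[9]=90: continuation. acc=(acc<<6)|0x10=0x10
Byte[10]=AC: continuation. acc=(acc<<6)|0x2C=0x42C
Byte[11]=BF: continuation. acc=(acc<<6)|0x3F=0x10B3F
Completed: cp=U+10B3F (starts at byte 8)
Byte[12]=61: 1-byte ASCII. cp=U+0061
Byte[13]=EA: 3-byte lead, need 2 cont bytes. acc=0xA
Byte[14]=BB: continuation. acc=(acc<<6)|0x3B=0x2BB
Byte[15]=87: continuation. acc=(acc<<6)|0x07=0xAEC7
Completed: cp=U+AEC7 (starts at byte 13)
Byte[16]=E1: 3-byte lead, need 2 cont bytes. acc=0x1
Byte[17]=9B: continuation. acc=(acc<<6)|0x1B=0x5B
Byte[18]=82: continuation. acc=(acc<<6)|0x02=0x16C2
Completed: cp=U+16C2 (starts at byte 16)

Answer: 0 2 5 8 12 13 16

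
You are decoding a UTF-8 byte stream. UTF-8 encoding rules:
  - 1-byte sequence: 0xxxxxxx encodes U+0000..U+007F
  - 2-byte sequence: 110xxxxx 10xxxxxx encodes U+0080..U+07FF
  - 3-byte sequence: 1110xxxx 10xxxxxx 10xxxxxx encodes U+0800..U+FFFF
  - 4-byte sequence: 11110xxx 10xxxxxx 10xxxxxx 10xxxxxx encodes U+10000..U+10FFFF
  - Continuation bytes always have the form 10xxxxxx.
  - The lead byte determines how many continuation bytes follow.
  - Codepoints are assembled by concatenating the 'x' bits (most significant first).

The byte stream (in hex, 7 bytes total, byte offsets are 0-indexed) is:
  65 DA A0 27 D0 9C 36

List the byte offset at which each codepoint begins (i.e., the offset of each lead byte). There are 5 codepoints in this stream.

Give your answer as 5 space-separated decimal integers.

Answer: 0 1 3 4 6

Derivation:
Byte[0]=65: 1-byte ASCII. cp=U+0065
Byte[1]=DA: 2-byte lead, need 1 cont bytes. acc=0x1A
Byte[2]=A0: continuation. acc=(acc<<6)|0x20=0x6A0
Completed: cp=U+06A0 (starts at byte 1)
Byte[3]=27: 1-byte ASCII. cp=U+0027
Byte[4]=D0: 2-byte lead, need 1 cont bytes. acc=0x10
Byte[5]=9C: continuation. acc=(acc<<6)|0x1C=0x41C
Completed: cp=U+041C (starts at byte 4)
Byte[6]=36: 1-byte ASCII. cp=U+0036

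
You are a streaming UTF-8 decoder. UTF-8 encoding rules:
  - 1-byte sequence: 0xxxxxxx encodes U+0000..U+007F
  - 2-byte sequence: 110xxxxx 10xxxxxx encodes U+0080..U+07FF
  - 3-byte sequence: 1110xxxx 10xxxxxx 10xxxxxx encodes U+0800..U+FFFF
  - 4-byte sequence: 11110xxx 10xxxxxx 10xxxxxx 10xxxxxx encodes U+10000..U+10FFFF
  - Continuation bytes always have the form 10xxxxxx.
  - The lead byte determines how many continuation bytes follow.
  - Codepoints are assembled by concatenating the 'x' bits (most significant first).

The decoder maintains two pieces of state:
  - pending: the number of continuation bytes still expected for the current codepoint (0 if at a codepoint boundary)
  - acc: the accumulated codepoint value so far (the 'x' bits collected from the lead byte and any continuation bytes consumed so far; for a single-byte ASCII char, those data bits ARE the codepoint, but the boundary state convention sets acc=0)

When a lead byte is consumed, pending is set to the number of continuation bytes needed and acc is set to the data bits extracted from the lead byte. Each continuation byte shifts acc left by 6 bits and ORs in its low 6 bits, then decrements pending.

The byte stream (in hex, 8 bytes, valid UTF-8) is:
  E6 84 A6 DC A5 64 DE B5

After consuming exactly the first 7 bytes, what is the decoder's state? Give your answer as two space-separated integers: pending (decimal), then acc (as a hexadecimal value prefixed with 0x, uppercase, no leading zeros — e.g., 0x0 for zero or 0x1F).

Byte[0]=E6: 3-byte lead. pending=2, acc=0x6
Byte[1]=84: continuation. acc=(acc<<6)|0x04=0x184, pending=1
Byte[2]=A6: continuation. acc=(acc<<6)|0x26=0x6126, pending=0
Byte[3]=DC: 2-byte lead. pending=1, acc=0x1C
Byte[4]=A5: continuation. acc=(acc<<6)|0x25=0x725, pending=0
Byte[5]=64: 1-byte. pending=0, acc=0x0
Byte[6]=DE: 2-byte lead. pending=1, acc=0x1E

Answer: 1 0x1E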